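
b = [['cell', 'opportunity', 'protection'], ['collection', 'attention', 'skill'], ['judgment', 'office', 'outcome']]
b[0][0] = 'cell'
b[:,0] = ['cell', 'collection', 'judgment']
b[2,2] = 'outcome'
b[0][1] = 'opportunity'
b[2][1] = 'office'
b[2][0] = 'judgment'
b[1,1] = 'attention'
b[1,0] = 'collection'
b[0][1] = 'opportunity'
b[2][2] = 'outcome'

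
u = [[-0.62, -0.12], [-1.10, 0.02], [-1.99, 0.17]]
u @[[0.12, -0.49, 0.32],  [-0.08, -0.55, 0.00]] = [[-0.06, 0.37, -0.2], [-0.13, 0.53, -0.35], [-0.25, 0.88, -0.64]]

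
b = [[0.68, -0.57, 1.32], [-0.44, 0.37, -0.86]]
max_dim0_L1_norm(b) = 2.18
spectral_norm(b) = 1.90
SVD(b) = [[-0.84, 0.55], [0.55, 0.84]] @ diag([1.8973124353839301, 0.002350007979059908]) @ [[-0.43,0.36,-0.83], [0.81,-0.26,-0.53]]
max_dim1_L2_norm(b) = 1.59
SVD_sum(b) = [[0.68, -0.57, 1.32], [-0.44, 0.37, -0.86]] + [[0.00, -0.00, -0.00], [0.0, -0.00, -0.00]]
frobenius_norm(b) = 1.90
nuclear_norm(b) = 1.90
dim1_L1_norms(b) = [2.57, 1.67]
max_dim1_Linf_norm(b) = 1.32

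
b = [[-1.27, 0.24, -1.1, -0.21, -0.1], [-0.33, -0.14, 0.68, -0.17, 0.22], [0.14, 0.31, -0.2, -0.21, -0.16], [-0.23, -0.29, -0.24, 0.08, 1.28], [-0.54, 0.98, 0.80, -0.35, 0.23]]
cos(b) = [[0.32, 0.31, -0.75, -0.21, -0.03],[-0.21, 0.77, -0.16, 0.08, 0.13],[0.07, 0.08, 0.96, 0.0, 0.11],[0.18, -0.56, -0.55, 1.13, -0.23],[-0.19, -0.19, -0.68, 0.18, 1.11]]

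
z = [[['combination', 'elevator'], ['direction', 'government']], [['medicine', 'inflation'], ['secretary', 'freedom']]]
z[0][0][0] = 'combination'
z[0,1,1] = 'government'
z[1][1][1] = 'freedom'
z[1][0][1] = 'inflation'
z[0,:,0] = ['combination', 'direction']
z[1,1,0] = 'secretary'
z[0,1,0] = 'direction'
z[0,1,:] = ['direction', 'government']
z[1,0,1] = 'inflation'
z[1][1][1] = 'freedom'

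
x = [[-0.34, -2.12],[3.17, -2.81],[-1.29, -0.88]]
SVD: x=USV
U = [[0.30,-0.72], [0.95,0.20], [-0.05,-0.66]]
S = [4.42, 2.33]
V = [[0.67, -0.74], [0.74, 0.67]]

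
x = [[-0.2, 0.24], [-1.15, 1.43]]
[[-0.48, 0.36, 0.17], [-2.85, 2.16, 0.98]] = x @ [[-0.12,0.45,-0.07], [-2.09,1.87,0.63]]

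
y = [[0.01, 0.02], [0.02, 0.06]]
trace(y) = 0.07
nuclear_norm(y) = 0.07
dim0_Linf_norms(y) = [0.02, 0.06]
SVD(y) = [[-0.33, -0.94], [-0.94, 0.33]] @ diag([0.06701562118716424, 0.0029843788128357533]) @ [[-0.33,-0.94], [-0.94,0.33]]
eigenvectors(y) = [[-0.94, -0.33], [0.33, -0.94]]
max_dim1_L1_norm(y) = 0.08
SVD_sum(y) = [[0.01,  0.02],[0.02,  0.06]] + [[0.0,-0.00], [-0.0,0.00]]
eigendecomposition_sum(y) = [[0.00, -0.00], [-0.00, 0.0]] + [[0.01, 0.02], [0.02, 0.06]]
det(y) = 0.00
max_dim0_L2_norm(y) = 0.06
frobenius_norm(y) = 0.07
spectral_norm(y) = 0.07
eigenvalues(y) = [0.0, 0.07]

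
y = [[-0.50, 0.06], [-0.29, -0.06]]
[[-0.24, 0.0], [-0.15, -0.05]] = y @ [[0.49, 0.06],[0.06, 0.51]]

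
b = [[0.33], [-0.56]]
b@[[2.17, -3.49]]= [[0.72,-1.15], [-1.22,1.95]]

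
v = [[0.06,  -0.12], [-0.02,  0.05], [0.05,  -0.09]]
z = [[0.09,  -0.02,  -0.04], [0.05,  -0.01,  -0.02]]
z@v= [[0.0, -0.01],[0.00, -0.00]]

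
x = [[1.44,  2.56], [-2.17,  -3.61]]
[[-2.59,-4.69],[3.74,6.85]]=x@ [[-0.59, -1.71],[-0.68, -0.87]]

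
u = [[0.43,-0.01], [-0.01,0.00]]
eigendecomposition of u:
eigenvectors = [[1.00, 0.02],[-0.02, 1.00]]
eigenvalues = [0.43, -0.0]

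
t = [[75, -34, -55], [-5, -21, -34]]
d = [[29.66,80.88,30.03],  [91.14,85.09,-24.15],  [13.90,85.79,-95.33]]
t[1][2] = -34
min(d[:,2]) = -95.33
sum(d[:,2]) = -89.44999999999999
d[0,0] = 29.66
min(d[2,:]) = -95.33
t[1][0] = -5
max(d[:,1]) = 85.79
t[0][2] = -55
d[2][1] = 85.79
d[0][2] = 30.03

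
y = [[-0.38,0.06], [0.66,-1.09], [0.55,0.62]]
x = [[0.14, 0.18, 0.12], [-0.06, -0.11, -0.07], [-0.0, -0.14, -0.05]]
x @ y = [[0.13, -0.11], [-0.09, 0.07], [-0.12, 0.12]]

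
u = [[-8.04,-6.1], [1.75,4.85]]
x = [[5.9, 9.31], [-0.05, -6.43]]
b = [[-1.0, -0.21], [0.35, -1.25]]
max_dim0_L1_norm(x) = 15.74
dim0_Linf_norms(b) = [1.0, 1.25]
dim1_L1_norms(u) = [14.14, 6.6]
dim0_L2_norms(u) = [8.23, 7.79]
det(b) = 1.32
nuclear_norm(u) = 13.60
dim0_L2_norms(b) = [1.06, 1.27]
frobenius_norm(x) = 12.76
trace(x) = -0.53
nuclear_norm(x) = 15.42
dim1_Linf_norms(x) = [9.31, 6.43]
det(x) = -37.47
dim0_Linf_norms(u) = [8.04, 6.1]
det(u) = -28.32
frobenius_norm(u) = 11.33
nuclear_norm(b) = 2.32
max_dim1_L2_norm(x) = 11.02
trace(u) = -3.19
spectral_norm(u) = 11.04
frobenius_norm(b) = 1.65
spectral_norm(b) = 1.30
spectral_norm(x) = 12.40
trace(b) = -2.25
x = u @ b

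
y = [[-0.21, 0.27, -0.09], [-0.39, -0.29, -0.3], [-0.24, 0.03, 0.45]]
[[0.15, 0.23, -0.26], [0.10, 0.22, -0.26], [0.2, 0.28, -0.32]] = y @ [[-0.53, -0.85, 0.98], [0.21, 0.23, -0.26], [0.15, 0.15, -0.17]]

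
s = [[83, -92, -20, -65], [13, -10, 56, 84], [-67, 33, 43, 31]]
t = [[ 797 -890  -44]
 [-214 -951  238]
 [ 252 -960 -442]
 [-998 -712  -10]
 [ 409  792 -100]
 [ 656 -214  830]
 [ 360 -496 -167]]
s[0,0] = 83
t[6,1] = -496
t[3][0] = -998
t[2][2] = -442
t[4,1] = 792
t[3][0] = -998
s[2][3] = 31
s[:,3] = [-65, 84, 31]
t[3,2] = -10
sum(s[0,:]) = -94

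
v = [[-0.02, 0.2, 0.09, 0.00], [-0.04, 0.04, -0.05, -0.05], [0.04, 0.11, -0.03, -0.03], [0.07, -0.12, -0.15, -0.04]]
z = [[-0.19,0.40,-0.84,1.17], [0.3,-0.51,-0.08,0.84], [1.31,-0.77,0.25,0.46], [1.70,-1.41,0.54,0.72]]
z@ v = [[0.04, -0.25, -0.19, -0.04], [0.07, -0.07, -0.07, -0.01], [0.05, 0.20, 0.08, 0.01], [0.09, 0.26, 0.1, 0.03]]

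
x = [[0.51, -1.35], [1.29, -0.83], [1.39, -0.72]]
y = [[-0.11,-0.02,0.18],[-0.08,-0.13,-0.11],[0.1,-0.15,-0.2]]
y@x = [[0.17, 0.04], [-0.36, 0.3], [-0.42, 0.13]]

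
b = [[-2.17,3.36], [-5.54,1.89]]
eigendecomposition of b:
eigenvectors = [[-0.29+0.54j, -0.29-0.54j], [-0.79+0.00j, (-0.79-0j)]]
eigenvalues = [(-0.14+3.81j), (-0.14-3.81j)]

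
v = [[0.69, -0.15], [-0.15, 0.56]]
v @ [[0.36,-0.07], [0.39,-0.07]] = [[0.19, -0.04], [0.16, -0.03]]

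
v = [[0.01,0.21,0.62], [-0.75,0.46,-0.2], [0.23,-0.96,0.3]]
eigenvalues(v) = [(1.13+0j), (-0.18+0.58j), (-0.18-0.58j)]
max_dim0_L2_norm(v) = 1.09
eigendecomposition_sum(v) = [[(0.2+0j), -0.23+0.00j, (0.2-0j)], [(-0.37-0j), 0.43+0.00j, -0.38+0.00j], [0.48+0.00j, -0.56+0.00j, (0.5-0j)]] + [[(-0.09+0.23j), (0.22+0.13j), (0.21+0.01j)], [(-0.19+0.05j), 0.01+0.20j, (0.09+0.13j)], [(-0.13-0.17j), -0.20+0.10j, (-0.1+0.15j)]] + [[(-0.09-0.23j), 0.22-0.13j, (0.21-0.01j)], [(-0.19-0.05j), (0.01-0.2j), 0.09-0.13j], [-0.13+0.17j, (-0.2-0.1j), -0.10-0.15j]]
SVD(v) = [[-0.01, 0.98, -0.19], [0.64, -0.14, -0.76], [-0.77, -0.13, -0.63]] @ diag([1.2747745733582538, 0.6598115599101729, 0.49678817671939857]) @ [[-0.52, 0.81, -0.29],[0.13, 0.4, 0.91],[0.85, 0.43, -0.31]]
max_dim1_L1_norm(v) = 1.49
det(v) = 0.42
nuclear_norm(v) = 2.43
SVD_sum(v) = [[0.01, -0.01, 0.00], [-0.42, 0.66, -0.23], [0.5, -0.79, 0.28]] + [[0.08, 0.26, 0.59],  [-0.01, -0.04, -0.08],  [-0.01, -0.03, -0.08]] + [[-0.08, -0.04, 0.03], [-0.32, -0.16, 0.12], [-0.26, -0.13, 0.1]]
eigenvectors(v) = [[(0.31+0j), (-0.65+0j), -0.65-0.00j], [-0.58+0.00j, -0.29-0.42j, -0.29+0.42j], [(0.76+0j), 0.30-0.47j, (0.3+0.47j)]]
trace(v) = 0.77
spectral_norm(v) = 1.27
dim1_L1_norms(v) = [0.84, 1.41, 1.49]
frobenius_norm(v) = 1.52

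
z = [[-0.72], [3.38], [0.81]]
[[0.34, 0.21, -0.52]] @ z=[[0.04]]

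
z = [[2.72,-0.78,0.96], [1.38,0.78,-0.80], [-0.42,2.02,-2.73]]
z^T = [[2.72, 1.38, -0.42], [-0.78, 0.78, 2.02], [0.96, -0.8, -2.73]]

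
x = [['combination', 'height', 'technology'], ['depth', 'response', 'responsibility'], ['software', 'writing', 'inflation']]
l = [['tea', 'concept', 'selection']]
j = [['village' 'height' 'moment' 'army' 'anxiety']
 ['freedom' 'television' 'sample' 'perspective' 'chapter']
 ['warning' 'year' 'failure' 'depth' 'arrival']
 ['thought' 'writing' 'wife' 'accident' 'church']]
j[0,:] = ['village', 'height', 'moment', 'army', 'anxiety']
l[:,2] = ['selection']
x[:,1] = ['height', 'response', 'writing']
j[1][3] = 'perspective'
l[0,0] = 'tea'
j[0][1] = 'height'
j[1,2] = 'sample'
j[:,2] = ['moment', 'sample', 'failure', 'wife']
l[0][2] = 'selection'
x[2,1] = 'writing'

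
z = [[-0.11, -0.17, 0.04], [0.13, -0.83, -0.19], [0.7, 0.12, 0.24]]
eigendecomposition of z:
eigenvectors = [[-0.15, -0.52, -0.27], [0.14, -0.40, -0.91], [-0.98, 0.76, 0.31]]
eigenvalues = [0.33, -0.3, -0.73]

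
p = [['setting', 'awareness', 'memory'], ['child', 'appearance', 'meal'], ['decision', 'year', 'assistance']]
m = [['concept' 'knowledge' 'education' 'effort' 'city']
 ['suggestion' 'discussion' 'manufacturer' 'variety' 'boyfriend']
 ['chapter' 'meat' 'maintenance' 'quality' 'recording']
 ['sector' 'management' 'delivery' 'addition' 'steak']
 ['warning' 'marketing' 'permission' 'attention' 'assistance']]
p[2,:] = ['decision', 'year', 'assistance']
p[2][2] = 'assistance'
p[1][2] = 'meal'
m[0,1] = 'knowledge'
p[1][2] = 'meal'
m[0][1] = 'knowledge'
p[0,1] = 'awareness'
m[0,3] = 'effort'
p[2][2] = 'assistance'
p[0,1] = 'awareness'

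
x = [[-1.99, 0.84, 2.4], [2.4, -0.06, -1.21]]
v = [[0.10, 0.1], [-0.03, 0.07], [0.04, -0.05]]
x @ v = [[-0.13, -0.26], [0.19, 0.3]]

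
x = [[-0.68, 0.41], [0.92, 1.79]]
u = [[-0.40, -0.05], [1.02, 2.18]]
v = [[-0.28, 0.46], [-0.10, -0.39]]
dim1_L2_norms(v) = [0.54, 0.4]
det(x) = -1.59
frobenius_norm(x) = 2.16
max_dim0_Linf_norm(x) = 1.79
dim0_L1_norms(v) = [0.38, 0.85]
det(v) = 0.16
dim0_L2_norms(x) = [1.14, 1.84]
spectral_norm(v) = 0.62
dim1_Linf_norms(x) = [0.68, 1.79]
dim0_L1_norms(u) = [1.42, 2.23]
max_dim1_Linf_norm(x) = 1.79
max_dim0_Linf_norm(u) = 2.18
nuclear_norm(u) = 2.76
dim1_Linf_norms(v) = [0.46, 0.39]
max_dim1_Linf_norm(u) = 2.18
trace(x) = 1.11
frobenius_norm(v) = 0.67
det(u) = -0.82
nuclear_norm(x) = 2.81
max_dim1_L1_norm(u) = 3.2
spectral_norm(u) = 2.42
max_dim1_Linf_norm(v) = 0.46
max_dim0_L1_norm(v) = 0.85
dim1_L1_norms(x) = [1.09, 2.71]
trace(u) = 1.78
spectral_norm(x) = 2.01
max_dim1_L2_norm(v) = 0.54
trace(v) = -0.67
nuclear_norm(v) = 0.87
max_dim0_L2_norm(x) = 1.84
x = u + v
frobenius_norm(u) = 2.44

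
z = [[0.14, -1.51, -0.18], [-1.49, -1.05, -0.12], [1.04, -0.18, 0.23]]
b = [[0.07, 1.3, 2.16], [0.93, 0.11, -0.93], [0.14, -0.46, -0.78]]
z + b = [[0.21, -0.21, 1.98], [-0.56, -0.94, -1.05], [1.18, -0.64, -0.55]]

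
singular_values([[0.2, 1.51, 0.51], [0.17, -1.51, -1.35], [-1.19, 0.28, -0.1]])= [2.54, 1.22, 0.54]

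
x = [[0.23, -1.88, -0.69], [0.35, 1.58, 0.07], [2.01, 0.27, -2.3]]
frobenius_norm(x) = 4.01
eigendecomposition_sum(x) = [[0.64, 0.43, -0.69], [-0.11, -0.08, 0.12], [2.11, 1.39, -2.27]] + [[0.95, 1.48, -0.21], [-0.31, -0.47, 0.07], [0.70, 1.08, -0.15]] + [[-1.37,-3.78,0.21], [0.77,2.13,-0.12], [-0.80,-2.20,0.12]]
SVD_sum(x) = [[0.49, -0.04, -0.58], [0.06, -0.00, -0.07], [1.95, -0.14, -2.32]] + [[-0.29, -1.84, -0.13], [0.25, 1.59, 0.11], [0.06, 0.41, 0.03]] + [[0.03, -0.01, 0.02],[0.04, -0.01, 0.03],[-0.01, 0.0, -0.01]]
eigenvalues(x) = [-1.7, 0.33, 0.89]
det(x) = -0.49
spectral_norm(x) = 3.13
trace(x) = -0.49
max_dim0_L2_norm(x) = 2.47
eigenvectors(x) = [[-0.29, -0.78, 0.78], [0.05, 0.25, -0.44], [-0.96, -0.57, 0.45]]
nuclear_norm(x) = 5.70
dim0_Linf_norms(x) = [2.01, 1.88, 2.3]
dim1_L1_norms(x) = [2.8, 2.0, 4.58]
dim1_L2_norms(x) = [2.02, 1.62, 3.07]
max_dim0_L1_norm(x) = 3.73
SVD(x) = [[-0.24, 0.75, -0.62], [-0.03, -0.65, -0.76], [-0.97, -0.17, 0.18]] @ diag([3.133945395664432, 2.502928751626963, 0.06272097952681974]) @ [[-0.64,0.05,0.76], [-0.16,-0.99,-0.07], [-0.75,0.16,-0.64]]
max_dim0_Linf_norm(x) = 2.3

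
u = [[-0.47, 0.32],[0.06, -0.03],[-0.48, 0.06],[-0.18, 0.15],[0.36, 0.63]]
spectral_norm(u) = 0.79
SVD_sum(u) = [[-0.39,-0.08], [0.05,0.01], [-0.45,-0.09], [-0.14,-0.03], [0.47,0.09]] + [[-0.08, 0.4], [0.01, -0.04], [-0.03, 0.15], [-0.04, 0.18], [-0.11, 0.54]]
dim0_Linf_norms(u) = [0.48, 0.63]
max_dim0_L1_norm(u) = 1.55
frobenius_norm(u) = 1.07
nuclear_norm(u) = 1.51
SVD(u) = [[-0.51, 0.56], [0.07, -0.06], [-0.58, 0.21], [-0.19, 0.25], [0.6, 0.76]] @ diag([0.7878110196660385, 0.7228788261477553]) @ [[0.98,0.2],  [-0.20,0.98]]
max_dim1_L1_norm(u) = 0.99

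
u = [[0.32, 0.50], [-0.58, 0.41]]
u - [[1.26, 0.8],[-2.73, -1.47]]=[[-0.94,  -0.30],[2.15,  1.88]]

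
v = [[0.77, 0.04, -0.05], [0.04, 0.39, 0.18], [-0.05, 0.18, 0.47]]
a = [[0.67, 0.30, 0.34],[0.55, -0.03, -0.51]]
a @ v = [[0.51, 0.2, 0.18], [0.45, -0.08, -0.27]]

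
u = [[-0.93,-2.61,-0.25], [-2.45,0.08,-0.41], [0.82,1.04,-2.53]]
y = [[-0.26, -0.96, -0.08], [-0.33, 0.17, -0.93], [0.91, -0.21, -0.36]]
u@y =[[0.88, 0.5, 2.59], [0.24, 2.45, 0.27], [-2.86, -0.08, -0.12]]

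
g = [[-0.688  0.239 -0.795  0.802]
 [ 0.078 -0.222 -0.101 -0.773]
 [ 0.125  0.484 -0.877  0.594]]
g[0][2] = -0.795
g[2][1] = 0.484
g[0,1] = 0.239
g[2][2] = -0.877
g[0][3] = 0.802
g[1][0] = 0.078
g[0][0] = -0.688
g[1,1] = -0.222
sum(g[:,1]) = 0.501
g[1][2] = -0.101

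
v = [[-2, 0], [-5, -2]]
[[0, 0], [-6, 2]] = v @ [[0, 0], [3, -1]]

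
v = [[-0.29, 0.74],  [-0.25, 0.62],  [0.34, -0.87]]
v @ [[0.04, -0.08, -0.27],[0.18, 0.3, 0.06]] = [[0.12, 0.25, 0.12], [0.10, 0.21, 0.10], [-0.14, -0.29, -0.14]]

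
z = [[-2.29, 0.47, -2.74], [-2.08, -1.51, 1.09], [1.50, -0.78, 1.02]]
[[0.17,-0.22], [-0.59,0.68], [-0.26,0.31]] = z@ [[0.02, -0.02], [0.35, -0.4], [-0.02, 0.03]]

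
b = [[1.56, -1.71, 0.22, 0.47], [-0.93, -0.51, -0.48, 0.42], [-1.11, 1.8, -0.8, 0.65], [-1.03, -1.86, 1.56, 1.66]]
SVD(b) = [[-0.52,0.45,-0.65,0.32],  [-0.05,-0.33,-0.55,-0.76],  [0.50,-0.49,-0.48,0.53],  [-0.69,-0.67,0.19,0.2]] @ diag([3.6900828276183284, 2.6616264806234016, 0.9963169002119197, 0.842309822638158]) @ [[-0.17, 0.84, -0.42, -0.29], [0.84, -0.09, -0.15, -0.51], [-0.17, 0.18, 0.8, -0.54], [0.49, 0.50, 0.39, 0.6]]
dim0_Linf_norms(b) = [1.56, 1.86, 1.56, 1.66]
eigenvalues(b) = [(1.93+0.63j), (1.93-0.63j), (-0.98+1.01j), (-0.98-1.01j)]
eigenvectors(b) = [[(-0.04+0.43j), (-0.04-0.43j), (0.02-0.25j), (0.02+0.25j)], [(-0.1-0.1j), -0.10+0.10j, (-0.08-0.45j), -0.08+0.45j], [(-0.29-0.17j), -0.29+0.17j, (-0.68+0j), -0.68-0.00j], [(-0.83+0j), -0.83-0.00j, 0.45-0.24j, 0.45+0.24j]]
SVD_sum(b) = [[0.32, -1.62, 0.82, 0.57], [0.03, -0.16, 0.08, 0.06], [-0.3, 1.55, -0.78, -0.54], [0.42, -2.14, 1.08, 0.75]] + [[1.0, -0.11, -0.18, -0.61], [-0.74, 0.08, 0.13, 0.45], [-1.1, 0.12, 0.19, 0.67], [-1.50, 0.16, 0.26, 0.91]] + [[0.11,-0.12,-0.52,0.35], [0.09,-0.10,-0.44,0.30], [0.08,-0.09,-0.38,0.26], [-0.03,0.03,0.15,-0.1]] + [[0.13, 0.13, 0.10, 0.16], [-0.31, -0.32, -0.25, -0.39], [0.22, 0.22, 0.17, 0.27], [0.08, 0.09, 0.07, 0.1]]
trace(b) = 1.91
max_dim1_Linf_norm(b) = 1.86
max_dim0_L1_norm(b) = 5.88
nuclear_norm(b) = 8.19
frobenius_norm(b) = 4.73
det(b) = 8.24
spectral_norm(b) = 3.69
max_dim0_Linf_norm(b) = 1.86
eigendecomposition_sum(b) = [[(0.89+0.3j), (-0.58+0.06j), (0.2-0.27j), 0.16-0.41j], [(-0.27+0.15j), 0.11-0.16j, 0.02+0.11j, 0.07+0.13j], [-0.52+0.52j, 0.16-0.43j, 0.12+0.24j, (0.23+0.26j)], [-0.43+1.75j, -0.20-1.10j, (0.55+0.35j), 0.82+0.25j]] + [[0.89-0.30j, -0.58-0.06j, (0.2+0.27j), 0.16+0.41j], [(-0.27-0.15j), 0.11+0.16j, (0.02-0.11j), (0.07-0.13j)], [(-0.52-0.52j), (0.16+0.43j), 0.12-0.24j, (0.23-0.26j)], [-0.43-1.75j, -0.20+1.10j, 0.55-0.35j, 0.82-0.25j]] + [[(-0.11-0.02j), (-0.28+0.25j), (-0.09-0.2j), 0.07+0.04j], [-0.20+0.01j, (-0.37+0.57j), (-0.26-0.31j), 0.14+0.04j], [-0.03+0.29j, (0.74+0.69j), (-0.52+0.3j), (0.09-0.2j)], [-0.08-0.20j, -0.73-0.19j, (0.23-0.38j), 0.01+0.16j]] + [[(-0.11+0.02j), -0.28-0.25j, -0.09+0.20j, (0.07-0.04j)],  [(-0.2-0.01j), -0.37-0.57j, (-0.26+0.31j), (0.14-0.04j)],  [-0.03-0.29j, (0.74-0.69j), -0.52-0.30j, (0.09+0.2j)],  [-0.08+0.20j, -0.73+0.19j, 0.23+0.38j, 0.01-0.16j]]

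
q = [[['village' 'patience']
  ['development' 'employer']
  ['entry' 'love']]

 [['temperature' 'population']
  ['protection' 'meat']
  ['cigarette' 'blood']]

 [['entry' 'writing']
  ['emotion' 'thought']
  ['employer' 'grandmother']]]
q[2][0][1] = 'writing'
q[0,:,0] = ['village', 'development', 'entry']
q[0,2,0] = 'entry'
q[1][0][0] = 'temperature'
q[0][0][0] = 'village'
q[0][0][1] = 'patience'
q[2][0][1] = 'writing'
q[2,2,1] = 'grandmother'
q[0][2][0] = 'entry'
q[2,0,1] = 'writing'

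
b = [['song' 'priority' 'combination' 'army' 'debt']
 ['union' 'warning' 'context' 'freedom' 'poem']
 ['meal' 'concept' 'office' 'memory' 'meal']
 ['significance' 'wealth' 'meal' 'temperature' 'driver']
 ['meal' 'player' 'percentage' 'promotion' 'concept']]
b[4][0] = 'meal'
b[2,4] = 'meal'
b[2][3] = 'memory'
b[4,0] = 'meal'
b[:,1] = ['priority', 'warning', 'concept', 'wealth', 'player']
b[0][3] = 'army'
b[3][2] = 'meal'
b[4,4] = 'concept'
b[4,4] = 'concept'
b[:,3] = ['army', 'freedom', 'memory', 'temperature', 'promotion']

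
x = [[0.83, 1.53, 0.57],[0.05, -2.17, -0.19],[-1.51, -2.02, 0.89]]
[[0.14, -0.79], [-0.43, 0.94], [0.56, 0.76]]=x @ [[-0.37, -0.05], [0.16, -0.42], [0.36, -0.18]]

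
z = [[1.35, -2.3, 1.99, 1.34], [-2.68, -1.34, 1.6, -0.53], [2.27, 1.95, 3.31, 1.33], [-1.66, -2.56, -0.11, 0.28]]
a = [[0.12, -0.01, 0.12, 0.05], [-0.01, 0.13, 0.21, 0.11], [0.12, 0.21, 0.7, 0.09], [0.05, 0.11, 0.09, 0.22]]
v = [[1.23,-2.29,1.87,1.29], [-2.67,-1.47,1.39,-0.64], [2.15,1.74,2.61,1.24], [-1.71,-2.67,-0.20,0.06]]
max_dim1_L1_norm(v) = 7.74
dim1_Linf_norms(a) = [0.12, 0.21, 0.7, 0.22]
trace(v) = 2.43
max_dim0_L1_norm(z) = 8.15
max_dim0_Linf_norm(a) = 0.7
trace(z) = 3.60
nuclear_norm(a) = 1.17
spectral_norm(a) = 0.81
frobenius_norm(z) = 7.47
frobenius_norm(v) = 7.05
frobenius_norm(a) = 0.86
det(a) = -0.00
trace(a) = 1.17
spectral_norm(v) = 5.27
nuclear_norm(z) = 12.82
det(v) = -14.77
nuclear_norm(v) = 11.94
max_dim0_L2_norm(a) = 0.75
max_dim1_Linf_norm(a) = 0.7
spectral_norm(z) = 5.46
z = v + a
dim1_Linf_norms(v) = [2.29, 2.67, 2.61, 2.67]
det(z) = -24.87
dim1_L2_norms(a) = [0.18, 0.27, 0.75, 0.27]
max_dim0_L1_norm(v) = 8.17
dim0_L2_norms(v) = [4.02, 4.19, 3.5, 1.9]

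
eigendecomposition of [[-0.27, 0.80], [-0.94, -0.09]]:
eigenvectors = [[-0.07+0.67j, (-0.07-0.67j)], [-0.74+0.00j, -0.74-0.00j]]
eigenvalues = [(-0.18+0.86j), (-0.18-0.86j)]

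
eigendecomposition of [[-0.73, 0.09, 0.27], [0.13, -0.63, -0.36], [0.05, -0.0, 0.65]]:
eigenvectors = [[-0.78, 0.44, 0.17],  [0.62, 0.90, -0.25],  [0.03, -0.02, 0.95]]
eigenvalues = [-0.81, -0.56, 0.66]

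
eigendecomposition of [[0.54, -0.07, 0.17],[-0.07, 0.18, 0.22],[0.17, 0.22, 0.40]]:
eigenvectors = [[0.28, 0.76, -0.59], [0.79, 0.18, 0.59], [-0.55, 0.63, 0.55]]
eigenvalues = [0.0, 0.67, 0.45]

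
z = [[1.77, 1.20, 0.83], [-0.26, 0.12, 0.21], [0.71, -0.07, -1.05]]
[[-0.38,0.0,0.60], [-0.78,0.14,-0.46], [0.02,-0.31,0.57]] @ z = [[-0.25, -0.5, -0.95], [-1.74, -0.89, -0.13], [0.52, -0.05, -0.65]]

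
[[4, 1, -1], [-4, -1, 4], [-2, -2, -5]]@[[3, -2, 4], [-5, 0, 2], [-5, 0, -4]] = [[12, -8, 22], [-27, 8, -34], [29, 4, 8]]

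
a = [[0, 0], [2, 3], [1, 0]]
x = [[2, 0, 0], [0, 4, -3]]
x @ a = [[0, 0], [5, 12]]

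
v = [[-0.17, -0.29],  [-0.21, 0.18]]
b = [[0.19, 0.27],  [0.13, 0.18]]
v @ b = [[-0.07, -0.1], [-0.02, -0.02]]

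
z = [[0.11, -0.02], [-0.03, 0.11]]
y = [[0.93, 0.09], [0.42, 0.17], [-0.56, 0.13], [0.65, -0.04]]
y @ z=[[0.1, -0.01],  [0.04, 0.01],  [-0.07, 0.03],  [0.07, -0.02]]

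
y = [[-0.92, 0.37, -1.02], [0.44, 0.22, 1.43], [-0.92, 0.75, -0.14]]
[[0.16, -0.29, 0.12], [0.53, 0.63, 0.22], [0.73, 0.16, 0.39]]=y @ [[-0.36, 0.05, 0.54], [0.60, 0.35, 1.15], [0.39, 0.37, -0.19]]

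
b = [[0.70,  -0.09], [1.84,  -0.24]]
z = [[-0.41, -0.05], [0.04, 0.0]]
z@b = [[-0.38, 0.05],[0.03, -0.0]]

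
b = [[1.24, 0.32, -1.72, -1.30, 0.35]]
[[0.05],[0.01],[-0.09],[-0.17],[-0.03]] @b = [[0.06,0.02,-0.09,-0.06,0.02], [0.01,0.00,-0.02,-0.01,0.00], [-0.11,-0.03,0.15,0.12,-0.03], [-0.21,-0.05,0.29,0.22,-0.06], [-0.04,-0.01,0.05,0.04,-0.01]]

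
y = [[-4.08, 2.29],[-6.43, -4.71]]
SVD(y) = [[-0.31, -0.95],[-0.95, 0.31]] @ diag([8.28459956064087, 4.0969391159534085]) @ [[0.89, 0.45],[0.45, -0.89]]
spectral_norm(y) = 8.28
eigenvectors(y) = [[(-0.04-0.51j), (-0.04+0.51j)], [(0.86+0j), (0.86-0j)]]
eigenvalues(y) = [(-4.39+3.82j), (-4.39-3.82j)]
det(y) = 33.94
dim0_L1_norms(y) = [10.51, 7.0]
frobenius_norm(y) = 9.24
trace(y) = -8.79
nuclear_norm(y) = 12.38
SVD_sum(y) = [[-2.32, -1.18], [-7.01, -3.56]] + [[-1.76, 3.47], [0.58, -1.15]]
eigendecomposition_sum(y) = [[(-2.04+2.09j), 1.14+1.32j],[-3.22-3.69j, (-2.36+1.73j)]] + [[-2.04-2.09j, 1.14-1.32j], [(-3.21+3.69j), (-2.35-1.73j)]]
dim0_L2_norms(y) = [7.62, 5.24]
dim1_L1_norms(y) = [6.37, 11.14]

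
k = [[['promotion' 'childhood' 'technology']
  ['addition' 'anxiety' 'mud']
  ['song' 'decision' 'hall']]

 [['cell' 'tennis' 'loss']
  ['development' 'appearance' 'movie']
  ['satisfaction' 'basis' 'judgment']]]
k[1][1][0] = 'development'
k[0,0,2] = 'technology'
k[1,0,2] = 'loss'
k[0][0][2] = 'technology'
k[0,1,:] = ['addition', 'anxiety', 'mud']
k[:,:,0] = [['promotion', 'addition', 'song'], ['cell', 'development', 'satisfaction']]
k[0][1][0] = 'addition'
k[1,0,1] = 'tennis'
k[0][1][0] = 'addition'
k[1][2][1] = 'basis'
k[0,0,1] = 'childhood'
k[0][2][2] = 'hall'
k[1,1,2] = 'movie'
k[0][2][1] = 'decision'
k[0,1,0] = 'addition'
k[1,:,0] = ['cell', 'development', 'satisfaction']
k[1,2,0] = 'satisfaction'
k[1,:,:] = [['cell', 'tennis', 'loss'], ['development', 'appearance', 'movie'], ['satisfaction', 'basis', 'judgment']]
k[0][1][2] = 'mud'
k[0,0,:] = ['promotion', 'childhood', 'technology']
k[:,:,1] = [['childhood', 'anxiety', 'decision'], ['tennis', 'appearance', 'basis']]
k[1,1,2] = 'movie'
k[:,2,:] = [['song', 'decision', 'hall'], ['satisfaction', 'basis', 'judgment']]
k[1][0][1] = 'tennis'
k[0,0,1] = 'childhood'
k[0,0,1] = 'childhood'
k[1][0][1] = 'tennis'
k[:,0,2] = ['technology', 'loss']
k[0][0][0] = 'promotion'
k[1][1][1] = 'appearance'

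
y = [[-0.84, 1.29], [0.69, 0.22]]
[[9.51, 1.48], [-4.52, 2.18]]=y@[[-7.37, 2.31], [2.57, 2.65]]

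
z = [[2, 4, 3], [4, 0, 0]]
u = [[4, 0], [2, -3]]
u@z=[[8, 16, 12], [-8, 8, 6]]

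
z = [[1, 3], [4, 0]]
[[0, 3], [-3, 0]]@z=[[12, 0], [-3, -9]]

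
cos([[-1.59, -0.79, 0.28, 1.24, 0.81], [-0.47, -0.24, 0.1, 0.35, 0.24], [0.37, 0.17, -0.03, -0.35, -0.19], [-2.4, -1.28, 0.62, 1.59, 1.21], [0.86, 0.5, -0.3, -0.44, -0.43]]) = [[0.62, -0.16, 0.01, 0.38, 0.20], [-0.14, 0.94, 0.01, 0.13, 0.07], [0.01, -0.01, 1.02, -0.03, -0.00], [-0.96, -0.45, 0.10, 1.83, 0.49], [0.52, 0.25, -0.08, -0.42, 0.73]]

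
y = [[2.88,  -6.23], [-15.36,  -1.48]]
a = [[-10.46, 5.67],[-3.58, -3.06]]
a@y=[[-117.22, 56.77], [36.69, 26.83]]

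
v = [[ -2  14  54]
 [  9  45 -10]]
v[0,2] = 54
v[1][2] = -10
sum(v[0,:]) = 66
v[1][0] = 9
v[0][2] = 54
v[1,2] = -10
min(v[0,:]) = -2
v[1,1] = 45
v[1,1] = 45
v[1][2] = -10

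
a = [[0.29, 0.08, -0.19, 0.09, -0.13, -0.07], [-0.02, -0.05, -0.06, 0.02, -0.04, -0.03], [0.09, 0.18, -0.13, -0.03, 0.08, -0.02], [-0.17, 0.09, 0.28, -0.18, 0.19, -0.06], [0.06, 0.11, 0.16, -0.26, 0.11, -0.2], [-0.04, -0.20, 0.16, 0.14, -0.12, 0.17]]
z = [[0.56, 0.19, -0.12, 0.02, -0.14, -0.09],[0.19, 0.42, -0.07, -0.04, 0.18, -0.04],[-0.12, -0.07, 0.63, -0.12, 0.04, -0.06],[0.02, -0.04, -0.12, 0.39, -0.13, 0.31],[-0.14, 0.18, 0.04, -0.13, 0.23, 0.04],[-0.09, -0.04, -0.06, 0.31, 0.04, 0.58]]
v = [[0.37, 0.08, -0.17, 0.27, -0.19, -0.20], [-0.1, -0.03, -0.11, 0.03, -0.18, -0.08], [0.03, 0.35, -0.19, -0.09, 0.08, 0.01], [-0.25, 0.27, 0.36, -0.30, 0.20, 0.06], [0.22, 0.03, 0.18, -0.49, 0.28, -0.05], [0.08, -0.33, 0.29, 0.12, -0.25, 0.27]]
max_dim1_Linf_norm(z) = 0.63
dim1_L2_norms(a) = [0.4, 0.1, 0.26, 0.43, 0.4, 0.36]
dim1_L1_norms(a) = [0.85, 0.22, 0.53, 0.97, 0.9, 0.83]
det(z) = -0.00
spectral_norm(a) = 0.61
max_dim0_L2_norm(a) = 0.43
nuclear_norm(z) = 2.82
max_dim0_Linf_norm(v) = 0.49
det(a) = 0.00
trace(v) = 0.40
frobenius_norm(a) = 0.84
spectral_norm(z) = 0.88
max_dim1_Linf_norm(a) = 0.29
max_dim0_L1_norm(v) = 1.3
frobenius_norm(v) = 1.31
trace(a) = 0.21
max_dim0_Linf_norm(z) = 0.63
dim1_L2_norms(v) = [0.57, 0.25, 0.42, 0.63, 0.63, 0.59]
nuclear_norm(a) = 1.53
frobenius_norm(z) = 1.39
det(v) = -0.00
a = v @ z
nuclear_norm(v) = 2.75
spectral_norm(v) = 0.91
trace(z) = 2.81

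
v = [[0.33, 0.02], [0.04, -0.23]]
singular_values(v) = [0.33, 0.23]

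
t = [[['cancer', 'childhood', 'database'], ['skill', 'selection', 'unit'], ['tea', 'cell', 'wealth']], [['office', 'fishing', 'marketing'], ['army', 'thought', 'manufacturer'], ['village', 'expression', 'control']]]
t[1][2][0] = 'village'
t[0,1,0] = 'skill'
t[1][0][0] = 'office'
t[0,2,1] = 'cell'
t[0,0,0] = 'cancer'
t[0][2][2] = 'wealth'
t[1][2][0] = 'village'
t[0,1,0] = 'skill'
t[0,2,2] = 'wealth'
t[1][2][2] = 'control'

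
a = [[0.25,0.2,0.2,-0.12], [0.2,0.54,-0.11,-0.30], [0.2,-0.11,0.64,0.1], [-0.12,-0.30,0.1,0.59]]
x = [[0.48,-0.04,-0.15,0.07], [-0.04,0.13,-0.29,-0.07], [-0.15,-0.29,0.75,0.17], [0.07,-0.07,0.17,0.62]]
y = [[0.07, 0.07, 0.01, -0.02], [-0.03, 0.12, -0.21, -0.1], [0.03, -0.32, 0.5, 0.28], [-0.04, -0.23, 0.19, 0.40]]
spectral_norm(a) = 0.96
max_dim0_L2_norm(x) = 0.84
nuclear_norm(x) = 1.99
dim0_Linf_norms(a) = [0.25, 0.54, 0.64, 0.59]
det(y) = 0.00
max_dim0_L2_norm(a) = 0.69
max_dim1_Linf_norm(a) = 0.64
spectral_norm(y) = 0.84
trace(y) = 1.09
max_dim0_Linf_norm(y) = 0.5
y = x @ a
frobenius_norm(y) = 0.87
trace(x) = 1.98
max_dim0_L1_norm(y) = 0.91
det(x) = -0.00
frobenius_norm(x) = 1.22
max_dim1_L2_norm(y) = 0.66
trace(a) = 2.02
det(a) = 0.01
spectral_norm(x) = 0.98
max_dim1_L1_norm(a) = 1.15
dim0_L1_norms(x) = [0.74, 0.53, 1.36, 0.93]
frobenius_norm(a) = 1.23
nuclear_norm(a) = 2.02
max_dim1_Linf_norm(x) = 0.75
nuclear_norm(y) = 1.16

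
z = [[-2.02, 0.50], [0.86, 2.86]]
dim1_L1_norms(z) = [2.52, 3.72]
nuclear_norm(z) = 5.07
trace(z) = 0.84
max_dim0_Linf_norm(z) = 2.86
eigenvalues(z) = [-2.11, 2.95]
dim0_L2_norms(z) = [2.2, 2.9]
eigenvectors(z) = [[-0.99, -0.1],[0.17, -0.99]]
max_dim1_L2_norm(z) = 2.99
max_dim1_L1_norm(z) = 3.72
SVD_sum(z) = [[-0.07,-0.19], [0.99,2.81]] + [[-1.95, 0.69], [-0.13, 0.05]]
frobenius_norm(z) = 3.64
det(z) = -6.21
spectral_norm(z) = 2.99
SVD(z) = [[-0.07, 1.00], [1.0, 0.07]] @ diag([2.9899288181898447, 2.076036045486176]) @ [[0.33, 0.94], [-0.94, 0.33]]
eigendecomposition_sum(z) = [[-2.07, 0.21], [0.36, -0.04]] + [[0.05, 0.29], [0.50, 2.90]]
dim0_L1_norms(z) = [2.88, 3.36]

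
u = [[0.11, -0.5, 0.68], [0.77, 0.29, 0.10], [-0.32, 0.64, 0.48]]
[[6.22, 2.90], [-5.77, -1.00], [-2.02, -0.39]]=u @ [[-4.82,-0.59], [-8.39,-2.69], [3.76,2.38]]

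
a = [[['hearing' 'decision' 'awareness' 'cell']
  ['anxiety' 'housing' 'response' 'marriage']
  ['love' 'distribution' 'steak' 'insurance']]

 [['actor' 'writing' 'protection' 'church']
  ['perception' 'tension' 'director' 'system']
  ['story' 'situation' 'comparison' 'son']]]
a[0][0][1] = 'decision'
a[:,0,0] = ['hearing', 'actor']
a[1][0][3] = 'church'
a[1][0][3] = 'church'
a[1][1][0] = 'perception'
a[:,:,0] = [['hearing', 'anxiety', 'love'], ['actor', 'perception', 'story']]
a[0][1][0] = 'anxiety'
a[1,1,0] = 'perception'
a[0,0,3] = 'cell'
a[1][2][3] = 'son'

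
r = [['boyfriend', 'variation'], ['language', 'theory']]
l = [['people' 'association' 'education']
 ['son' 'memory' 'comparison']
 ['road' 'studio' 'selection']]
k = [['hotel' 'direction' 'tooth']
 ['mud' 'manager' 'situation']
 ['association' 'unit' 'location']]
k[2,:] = ['association', 'unit', 'location']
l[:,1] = ['association', 'memory', 'studio']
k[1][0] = 'mud'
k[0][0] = 'hotel'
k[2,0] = 'association'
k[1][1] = 'manager'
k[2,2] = 'location'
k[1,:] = ['mud', 'manager', 'situation']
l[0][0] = 'people'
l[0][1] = 'association'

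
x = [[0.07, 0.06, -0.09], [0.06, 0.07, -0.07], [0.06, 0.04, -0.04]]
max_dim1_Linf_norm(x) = 0.09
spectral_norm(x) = 0.19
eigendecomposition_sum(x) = [[0.03-0.01j,0.01-0.06j,(-0.03+0.08j)], [(0.03-0.04j),(-0.03-0.08j),(0.03+0.12j)], [0.03-0.04j,-0.03-0.08j,0.03+0.12j]] + [[0.04+0.01j,0.01+0.06j,-0.03-0.08j], [0.03+0.04j,-0.03+0.08j,(0.03-0.12j)], [(0.03+0.04j),(-0.03+0.08j),(0.03-0.12j)]] + [[-0.00+0.00j, 0.03+0.00j, (-0.03-0j)], [(-0+0j), (0.13+0j), -0.13-0.00j], [(-0+0j), (0.1+0j), -0.10-0.00j]]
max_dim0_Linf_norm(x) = 0.09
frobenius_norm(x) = 0.19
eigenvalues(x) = [(0.03+0.02j), (0.03-0.02j), (0.03+0j)]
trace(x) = 0.10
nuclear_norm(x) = 0.22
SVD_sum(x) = [[0.07, 0.07, -0.08], [0.07, 0.06, -0.07], [0.05, 0.04, -0.05]] + [[-0.01, 0.0, -0.01], [-0.00, 0.00, -0.00], [0.01, -0.0, 0.01]] + [[0.00, -0.01, -0.00], [-0.00, 0.01, 0.0], [0.0, -0.0, -0.00]]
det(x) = 0.00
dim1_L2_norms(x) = [0.13, 0.12, 0.08]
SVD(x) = [[-0.67, -0.43, -0.60], [-0.61, -0.14, 0.78], [-0.42, 0.89, -0.17]] @ diag([0.19027261126570208, 0.01973814988470746, 0.014378415811898136]) @ [[-0.57, -0.52, 0.63], [0.74, -0.01, 0.67], [-0.35, 0.85, 0.39]]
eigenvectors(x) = [[(0.37+0.25j), 0.37-0.25j, (-0.18+0j)], [(0.63+0j), (0.63-0j), -0.78+0.00j], [(0.63+0j), (0.63-0j), (-0.6+0j)]]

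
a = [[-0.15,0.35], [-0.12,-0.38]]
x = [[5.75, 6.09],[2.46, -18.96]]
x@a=[[-1.59, -0.3], [1.91, 8.07]]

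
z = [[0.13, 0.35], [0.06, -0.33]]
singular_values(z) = [0.48, 0.13]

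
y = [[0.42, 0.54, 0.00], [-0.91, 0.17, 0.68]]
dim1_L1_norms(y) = [0.96, 1.76]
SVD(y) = [[-0.29, 0.96], [0.96, 0.29]] @ diag([1.1870206437177735, 0.6151276220328934]) @ [[-0.84, 0.0, 0.55],[0.22, 0.92, 0.33]]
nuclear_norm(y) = 1.80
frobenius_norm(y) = 1.34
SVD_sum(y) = [[0.29, -0.00, -0.19], [-0.95, 0.0, 0.62]] + [[0.13, 0.54, 0.19], [0.04, 0.17, 0.06]]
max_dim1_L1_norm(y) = 1.76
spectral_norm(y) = 1.19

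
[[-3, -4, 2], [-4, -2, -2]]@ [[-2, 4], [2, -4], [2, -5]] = [[2, -6], [0, 2]]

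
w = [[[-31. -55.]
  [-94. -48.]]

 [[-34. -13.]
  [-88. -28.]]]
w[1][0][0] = -34.0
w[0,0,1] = -55.0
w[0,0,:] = [-31.0, -55.0]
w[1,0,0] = -34.0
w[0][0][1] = -55.0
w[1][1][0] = -88.0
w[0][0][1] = -55.0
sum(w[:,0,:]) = -133.0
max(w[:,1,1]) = -28.0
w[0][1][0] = -94.0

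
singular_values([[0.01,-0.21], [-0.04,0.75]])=[0.78, 0.0]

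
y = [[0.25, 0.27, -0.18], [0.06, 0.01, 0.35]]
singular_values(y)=[0.44, 0.31]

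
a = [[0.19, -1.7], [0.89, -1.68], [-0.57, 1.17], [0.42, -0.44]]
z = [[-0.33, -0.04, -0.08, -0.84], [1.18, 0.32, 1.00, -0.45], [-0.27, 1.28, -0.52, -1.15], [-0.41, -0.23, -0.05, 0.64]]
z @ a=[[-0.41,0.90], [-0.25,-1.18], [0.90,-1.79], [0.01,0.74]]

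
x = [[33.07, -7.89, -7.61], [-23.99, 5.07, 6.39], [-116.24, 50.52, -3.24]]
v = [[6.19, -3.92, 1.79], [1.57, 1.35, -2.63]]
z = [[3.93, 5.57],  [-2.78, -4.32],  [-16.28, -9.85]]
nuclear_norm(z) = 23.87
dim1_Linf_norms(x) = [33.07, 23.99, 116.24]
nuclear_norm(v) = 10.89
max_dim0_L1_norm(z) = 22.99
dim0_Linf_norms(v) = [6.19, 3.92, 2.63]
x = z @ v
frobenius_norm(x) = 133.90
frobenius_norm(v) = 8.25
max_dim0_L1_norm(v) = 7.76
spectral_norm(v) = 7.54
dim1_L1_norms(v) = [11.9, 5.55]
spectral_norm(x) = 133.29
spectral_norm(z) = 20.60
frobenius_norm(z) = 20.85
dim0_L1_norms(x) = [173.3, 63.48, 17.24]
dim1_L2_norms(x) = [34.84, 25.34, 126.79]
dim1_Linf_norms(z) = [5.57, 4.32, 16.28]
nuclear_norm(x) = 146.07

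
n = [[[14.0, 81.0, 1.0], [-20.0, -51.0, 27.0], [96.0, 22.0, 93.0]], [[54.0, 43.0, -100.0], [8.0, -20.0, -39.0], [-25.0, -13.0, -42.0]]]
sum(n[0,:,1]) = 52.0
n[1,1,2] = -39.0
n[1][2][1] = -13.0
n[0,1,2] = 27.0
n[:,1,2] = [27.0, -39.0]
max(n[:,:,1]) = 81.0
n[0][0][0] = 14.0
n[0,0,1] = 81.0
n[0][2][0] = 96.0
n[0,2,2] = 93.0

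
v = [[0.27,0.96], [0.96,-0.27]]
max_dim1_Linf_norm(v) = 0.96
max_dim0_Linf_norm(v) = 0.96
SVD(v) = [[-0.27, -0.96],[-0.96, 0.27]] @ diag([0.9972462083156797, 0.9972462083156796]) @ [[-1.0, -0.0], [-0.0, -1.0]]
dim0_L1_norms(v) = [1.23, 1.23]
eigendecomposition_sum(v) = [[0.63,0.48], [0.48,0.36]] + [[-0.36,0.48], [0.48,-0.63]]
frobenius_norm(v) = 1.41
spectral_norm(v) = 1.00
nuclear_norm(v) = 1.99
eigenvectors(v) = [[0.80, -0.60], [0.6, 0.80]]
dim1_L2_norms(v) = [1.0, 1.0]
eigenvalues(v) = [1.0, -1.0]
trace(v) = 0.00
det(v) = -0.99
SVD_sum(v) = [[0.27, 0.00],[0.96, 0.00]] + [[0.0,0.96], [0.0,-0.27]]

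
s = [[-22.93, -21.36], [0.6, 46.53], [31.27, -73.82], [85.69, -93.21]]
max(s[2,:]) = 31.27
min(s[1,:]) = 0.6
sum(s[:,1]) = -141.85999999999999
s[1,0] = 0.6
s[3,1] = -93.21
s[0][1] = -21.36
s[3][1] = -93.21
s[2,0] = 31.27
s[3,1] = -93.21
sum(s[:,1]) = -141.85999999999999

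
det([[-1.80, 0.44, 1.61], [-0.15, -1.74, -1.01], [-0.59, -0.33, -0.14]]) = -1.159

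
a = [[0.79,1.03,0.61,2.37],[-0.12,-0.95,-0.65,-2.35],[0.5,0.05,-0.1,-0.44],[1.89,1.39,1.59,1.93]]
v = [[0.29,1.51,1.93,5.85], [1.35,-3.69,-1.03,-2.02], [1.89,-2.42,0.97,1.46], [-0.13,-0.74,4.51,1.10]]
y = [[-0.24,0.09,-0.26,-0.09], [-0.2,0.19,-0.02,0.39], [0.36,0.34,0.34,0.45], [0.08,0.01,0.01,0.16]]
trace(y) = 0.45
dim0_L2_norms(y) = [0.48, 0.4, 0.43, 0.62]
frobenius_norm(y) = 0.98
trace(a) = 1.67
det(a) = -0.28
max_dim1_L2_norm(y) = 0.75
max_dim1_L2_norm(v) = 6.35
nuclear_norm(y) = 1.57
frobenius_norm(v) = 9.77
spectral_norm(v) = 7.63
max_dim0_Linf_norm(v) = 5.85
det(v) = -52.30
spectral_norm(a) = 4.92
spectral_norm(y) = 0.84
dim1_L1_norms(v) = [9.58, 8.09, 6.74, 6.48]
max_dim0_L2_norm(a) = 3.88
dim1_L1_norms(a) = [4.8, 4.07, 1.09, 6.8]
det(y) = 0.01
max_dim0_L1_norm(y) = 1.09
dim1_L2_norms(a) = [2.77, 2.62, 0.68, 3.43]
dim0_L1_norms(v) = [3.66, 8.36, 8.44, 10.43]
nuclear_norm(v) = 16.49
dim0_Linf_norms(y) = [0.36, 0.34, 0.34, 0.45]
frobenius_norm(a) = 5.17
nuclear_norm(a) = 6.95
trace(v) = -1.33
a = v @ y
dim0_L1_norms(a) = [3.3, 3.42, 2.95, 7.09]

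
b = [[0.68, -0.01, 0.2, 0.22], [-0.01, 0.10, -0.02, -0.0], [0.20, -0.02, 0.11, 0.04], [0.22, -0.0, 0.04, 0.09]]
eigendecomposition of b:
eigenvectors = [[0.91, -0.39, 0.07, -0.07],[-0.02, 0.05, 0.93, 0.36],[0.28, 0.45, -0.32, 0.79],[0.29, 0.8, 0.15, -0.5]]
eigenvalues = [0.81, 0.0, 0.11, 0.06]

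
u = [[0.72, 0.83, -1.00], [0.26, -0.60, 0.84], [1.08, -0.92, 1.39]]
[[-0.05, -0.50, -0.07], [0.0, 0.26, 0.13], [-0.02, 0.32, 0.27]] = u @ [[-0.03, -0.16, 0.11], [-0.16, -0.17, -0.24], [-0.1, 0.24, -0.05]]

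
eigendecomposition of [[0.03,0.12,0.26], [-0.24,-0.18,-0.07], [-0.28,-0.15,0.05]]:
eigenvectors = [[0.67+0.00j, (0.67-0j), 0.50+0.00j], [-0.33+0.41j, (-0.33-0.41j), (-0.81+0j)], [-0.04+0.52j, (-0.04-0.52j), 0.30+0.00j]]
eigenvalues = [(-0.05+0.27j), (-0.05-0.27j), (-0.01+0j)]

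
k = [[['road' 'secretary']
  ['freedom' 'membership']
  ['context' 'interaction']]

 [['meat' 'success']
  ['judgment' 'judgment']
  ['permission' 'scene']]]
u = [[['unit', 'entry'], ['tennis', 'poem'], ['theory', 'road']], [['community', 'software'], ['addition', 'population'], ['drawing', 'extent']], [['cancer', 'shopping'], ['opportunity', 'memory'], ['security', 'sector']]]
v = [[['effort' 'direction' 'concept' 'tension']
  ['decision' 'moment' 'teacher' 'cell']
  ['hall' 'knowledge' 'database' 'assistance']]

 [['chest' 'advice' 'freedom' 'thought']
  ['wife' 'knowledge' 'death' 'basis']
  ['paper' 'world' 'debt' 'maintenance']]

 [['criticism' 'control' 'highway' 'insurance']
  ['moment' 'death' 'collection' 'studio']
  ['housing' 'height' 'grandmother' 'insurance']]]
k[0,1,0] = 'freedom'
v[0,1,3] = 'cell'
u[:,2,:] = [['theory', 'road'], ['drawing', 'extent'], ['security', 'sector']]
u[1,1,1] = 'population'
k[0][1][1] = 'membership'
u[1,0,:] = ['community', 'software']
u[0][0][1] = 'entry'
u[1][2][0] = 'drawing'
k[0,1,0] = 'freedom'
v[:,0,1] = ['direction', 'advice', 'control']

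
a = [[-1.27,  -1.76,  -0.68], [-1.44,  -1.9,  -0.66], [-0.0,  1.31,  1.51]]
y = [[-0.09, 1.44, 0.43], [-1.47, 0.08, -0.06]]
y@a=[[-1.96, -2.01, -0.24], [1.75, 2.36, 0.86]]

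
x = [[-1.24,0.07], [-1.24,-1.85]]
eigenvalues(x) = [-1.47, -1.62]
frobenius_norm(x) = 2.55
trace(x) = -3.09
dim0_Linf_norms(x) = [1.24, 1.85]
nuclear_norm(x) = 3.36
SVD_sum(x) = [[-0.54, -0.58],[-1.49, -1.62]] + [[-0.70,0.65], [0.25,-0.23]]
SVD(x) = [[-0.34,-0.94], [-0.94,0.34]] @ diag([2.337843850060899, 1.0183742596572403]) @ [[0.68,0.73], [0.73,-0.68]]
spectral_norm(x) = 2.34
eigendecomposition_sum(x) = [[-3.57,-0.65], [11.52,2.10]] + [[2.33, 0.72],[-12.76, -3.95]]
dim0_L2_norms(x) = [1.75, 1.85]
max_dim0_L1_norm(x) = 2.48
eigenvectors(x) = [[0.30, -0.18],  [-0.96, 0.98]]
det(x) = 2.38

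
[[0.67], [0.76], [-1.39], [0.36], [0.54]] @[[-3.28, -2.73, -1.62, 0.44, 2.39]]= [[-2.2, -1.83, -1.09, 0.29, 1.6], [-2.49, -2.07, -1.23, 0.33, 1.82], [4.56, 3.79, 2.25, -0.61, -3.32], [-1.18, -0.98, -0.58, 0.16, 0.86], [-1.77, -1.47, -0.87, 0.24, 1.29]]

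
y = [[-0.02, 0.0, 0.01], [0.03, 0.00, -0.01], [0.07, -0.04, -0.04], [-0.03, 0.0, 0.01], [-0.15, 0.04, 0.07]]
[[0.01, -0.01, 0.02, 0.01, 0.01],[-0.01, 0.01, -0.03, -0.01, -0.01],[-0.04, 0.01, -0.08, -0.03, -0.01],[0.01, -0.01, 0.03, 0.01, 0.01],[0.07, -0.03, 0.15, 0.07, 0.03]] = y @ [[-0.18, -0.05, -0.73, -0.50, -0.51], [0.19, 0.32, 0.23, 0.08, -0.22], [0.56, -0.75, 0.4, -0.11, -0.48]]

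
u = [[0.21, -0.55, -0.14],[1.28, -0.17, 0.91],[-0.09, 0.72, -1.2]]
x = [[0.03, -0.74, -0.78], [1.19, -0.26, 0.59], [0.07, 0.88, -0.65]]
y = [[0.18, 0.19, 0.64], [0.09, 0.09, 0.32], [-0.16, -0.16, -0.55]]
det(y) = -0.00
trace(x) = -0.88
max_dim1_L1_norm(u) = 2.36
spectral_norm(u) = 1.90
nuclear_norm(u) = 3.41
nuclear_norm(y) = 0.98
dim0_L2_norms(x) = [1.19, 1.18, 1.17]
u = x + y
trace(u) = -1.16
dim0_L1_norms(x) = [1.29, 1.88, 2.02]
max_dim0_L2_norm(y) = 0.9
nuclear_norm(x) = 3.47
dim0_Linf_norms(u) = [1.28, 0.72, 1.2]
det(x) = -1.44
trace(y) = -0.28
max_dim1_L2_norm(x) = 1.35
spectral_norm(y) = 0.97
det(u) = -1.02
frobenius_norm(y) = 0.97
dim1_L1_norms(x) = [1.55, 2.04, 1.6]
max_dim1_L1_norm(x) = 2.04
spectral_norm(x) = 1.47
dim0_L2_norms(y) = [0.26, 0.26, 0.9]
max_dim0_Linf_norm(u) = 1.28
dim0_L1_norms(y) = [0.43, 0.44, 1.51]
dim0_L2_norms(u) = [1.3, 0.92, 1.51]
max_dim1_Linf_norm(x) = 1.19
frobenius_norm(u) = 2.20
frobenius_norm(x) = 2.05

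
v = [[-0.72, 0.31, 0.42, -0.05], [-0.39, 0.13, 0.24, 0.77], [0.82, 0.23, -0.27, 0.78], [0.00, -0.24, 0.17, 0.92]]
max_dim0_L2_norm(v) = 1.43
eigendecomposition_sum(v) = [[(-0.67+0j), (0.07-0j), (0.35-0j), -0.18+0.00j],  [-0.31+0.00j, (0.03-0j), (0.16-0j), (-0.08+0j)],  [0.84-0.00j, (-0.09+0j), (-0.44+0j), 0.22-0.00j],  [-0.11+0.00j, 0.01-0.00j, (0.06-0j), (-0.03+0j)]] + [[-0.06+0.09j, 0.17-0.08j, -0.00+0.04j, (-0.17-0.01j)],[-0.11-0.00j, 0.16+0.11j, (-0.04+0.02j), -0.08-0.16j],[-0.09+0.15j, 0.28-0.15j, -0.00+0.07j, -0.29-0.00j],[-0.00-0.04j, (-0.03+0.06j), -0.01-0.01j, (0.05-0.03j)]] + [[(-0.06-0.09j),0.17+0.08j,(-0-0.04j),-0.17+0.01j],[-0.11+0.00j,(0.16-0.11j),-0.04-0.02j,-0.08+0.16j],[(-0.09-0.15j),(0.28+0.15j),(-0-0.07j),-0.29+0.00j],[(-0+0.04j),(-0.03-0.06j),(-0.01+0.01j),0.05+0.03j]] + [[(0.06-0j), (-0.11-0j), (0.07-0j), (0.47+0j)], [0.14-0.00j, -0.23-0.00j, (0.16-0j), (1.02+0j)], [0.15-0.00j, (-0.25-0j), 0.17-0.00j, (1.14+0j)], [0.11-0.00j, (-0.19-0j), 0.13-0.00j, 0.85+0.00j]]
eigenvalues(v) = [(-1.11+0j), (0.15+0.24j), (0.15-0.24j), (0.86+0j)]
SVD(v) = [[-0.27, -0.61, -0.53, 0.52], [0.33, -0.62, -0.14, -0.70], [0.73, 0.32, -0.58, 0.17], [0.54, -0.37, 0.6, 0.46]] @ diag([1.4919024037386595, 1.2264659780439076, 0.4626753210105645, 0.09132343482031376]) @ [[0.44, -0.0, -0.09, 0.89], [0.77, -0.09, -0.45, -0.43], [-0.09, -1.0, 0.00, 0.04], [0.44, -0.04, 0.89, -0.13]]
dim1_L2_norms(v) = [0.89, 0.91, 1.19, 0.97]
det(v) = -0.08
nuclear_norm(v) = 3.27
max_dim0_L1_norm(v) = 2.52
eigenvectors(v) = [[0.60+0.00j, -0.45-0.02j, -0.45+0.02j, (0.26+0j)],[(0.27+0j), (-0.22-0.41j), (-0.22+0.41j), 0.56+0.00j],[(-0.75+0j), (-0.75+0j), -0.75-0.00j, (0.63+0j)],[0.09+0.00j, (0.13-0.09j), (0.13+0.09j), 0.47+0.00j]]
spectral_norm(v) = 1.49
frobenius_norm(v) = 1.99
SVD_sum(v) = [[-0.18, 0.0, 0.04, -0.36], [0.22, -0.0, -0.05, 0.44], [0.48, -0.00, -0.10, 0.97], [0.36, -0.0, -0.08, 0.72]] + [[-0.58, 0.07, 0.34, 0.33], [-0.58, 0.07, 0.34, 0.33], [0.31, -0.03, -0.18, -0.17], [-0.35, 0.04, 0.21, 0.2]] + [[0.02, 0.25, -0.0, -0.01], [0.01, 0.06, -0.0, -0.0], [0.02, 0.27, -0.0, -0.01], [-0.02, -0.28, 0.00, 0.01]] + [[0.02, -0.0, 0.04, -0.01], [-0.03, 0.0, -0.06, 0.01], [0.01, -0.0, 0.01, -0.0], [0.02, -0.0, 0.04, -0.01]]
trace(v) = 0.06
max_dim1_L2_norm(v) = 1.19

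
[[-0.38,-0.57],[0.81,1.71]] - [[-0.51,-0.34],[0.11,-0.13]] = [[0.13, -0.23], [0.70, 1.84]]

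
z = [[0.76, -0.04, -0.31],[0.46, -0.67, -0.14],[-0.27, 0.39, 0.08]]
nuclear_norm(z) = 1.68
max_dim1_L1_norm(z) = 1.27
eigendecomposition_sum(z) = [[0.78, -0.1, -0.31], [0.26, -0.03, -0.1], [-0.15, 0.02, 0.06]] + [[-0.02, 0.06, 0.0], [0.2, -0.64, -0.04], [-0.12, 0.37, 0.02]] + [[-0.00, -0.00, -0.0], [-0.00, -0.0, -0.0], [-0.00, -0.00, -0.0]]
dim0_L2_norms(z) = [0.93, 0.78, 0.35]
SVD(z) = [[-0.62, 0.79, 0.0], [-0.68, -0.53, 0.5], [0.40, 0.31, 0.86]] @ diag([1.1374953185179064, 0.5412030072936729, 0.0019249015899481343]) @ [[-0.78, 0.56, 0.28], [0.49, 0.83, -0.27], [-0.38, -0.07, -0.92]]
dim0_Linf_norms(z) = [0.76, 0.67, 0.31]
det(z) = 0.00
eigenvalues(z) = [0.81, -0.63, -0.0]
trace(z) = 0.17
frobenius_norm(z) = 1.26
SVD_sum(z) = [[0.55, -0.39, -0.2],  [0.60, -0.43, -0.22],  [-0.35, 0.25, 0.13]] + [[0.21,0.35,-0.11], [-0.14,-0.24,0.08], [0.08,0.14,-0.04]] + [[-0.00, -0.0, -0.0],[-0.00, -0.0, -0.00],[-0.0, -0.0, -0.0]]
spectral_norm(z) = 1.14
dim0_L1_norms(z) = [1.49, 1.1, 0.53]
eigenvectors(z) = [[0.93, 0.09, 0.38],  [0.31, -0.86, 0.07],  [-0.18, 0.5, 0.92]]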